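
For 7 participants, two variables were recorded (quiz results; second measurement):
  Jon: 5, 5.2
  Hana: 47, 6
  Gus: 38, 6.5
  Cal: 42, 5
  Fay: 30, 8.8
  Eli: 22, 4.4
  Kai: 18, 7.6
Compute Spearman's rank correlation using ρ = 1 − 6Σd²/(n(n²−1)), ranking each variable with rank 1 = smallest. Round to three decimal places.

Ranks of variable 1: 1, 7, 5, 6, 4, 3, 2
Ranks of variable 2: 3, 4, 5, 2, 7, 1, 6
d = r₁ − r₂: -2, 3, 0, 4, -3, 2, -4
d²: 4, 9, 0, 16, 9, 4, 16; Σd² = 58
ρ = 1 − 6·58/(7·48) = 1 − 348/336 = -0.036

-0.036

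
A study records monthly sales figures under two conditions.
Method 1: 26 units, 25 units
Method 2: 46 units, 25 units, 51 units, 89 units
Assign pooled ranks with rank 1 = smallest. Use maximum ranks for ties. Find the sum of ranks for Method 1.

Sorted (ascending): 25, 25, 26, 46, 51, 89
The 2 values of 25 occupy positions 1–2 → each gets rank 2.
Method 1 values → pooled ranks: 26→3, 25→2
Rank sum = 3 + 2 = 5

5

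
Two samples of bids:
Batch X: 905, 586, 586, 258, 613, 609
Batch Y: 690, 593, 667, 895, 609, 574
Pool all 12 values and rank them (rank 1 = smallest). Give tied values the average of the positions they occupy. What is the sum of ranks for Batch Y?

43.5

Sorted (ascending): 258, 574, 586, 586, 593, 609, 609, 613, 667, 690, 895, 905
The 2 values of 586 occupy positions 3–4 → average rank (3+4)/2 = 3.5.
The 2 values of 609 occupy positions 6–7 → average rank (6+7)/2 = 6.5.
Batch Y values → pooled ranks: 690→10, 593→5, 667→9, 895→11, 609→6.5, 574→2
Rank sum = 10 + 5 + 9 + 11 + 6.5 + 2 = 43.5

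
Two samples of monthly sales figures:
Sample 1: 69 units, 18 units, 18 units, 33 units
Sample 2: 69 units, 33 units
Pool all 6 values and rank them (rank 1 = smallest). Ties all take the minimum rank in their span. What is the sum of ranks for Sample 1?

Sorted (ascending): 18, 18, 33, 33, 69, 69
The 2 values of 18 occupy positions 1–2 → each gets rank 1.
The 2 values of 33 occupy positions 3–4 → each gets rank 3.
The 2 values of 69 occupy positions 5–6 → each gets rank 5.
Sample 1 values → pooled ranks: 69→5, 18→1, 18→1, 33→3
Rank sum = 5 + 1 + 1 + 3 = 10

10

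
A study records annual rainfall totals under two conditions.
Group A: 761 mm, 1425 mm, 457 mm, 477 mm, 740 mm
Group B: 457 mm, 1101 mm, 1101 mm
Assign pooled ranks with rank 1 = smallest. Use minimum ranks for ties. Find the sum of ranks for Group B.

13

Sorted (ascending): 457, 457, 477, 740, 761, 1101, 1101, 1425
The 2 values of 457 occupy positions 1–2 → each gets rank 1.
The 2 values of 1101 occupy positions 6–7 → each gets rank 6.
Group B values → pooled ranks: 457→1, 1101→6, 1101→6
Rank sum = 1 + 6 + 6 = 13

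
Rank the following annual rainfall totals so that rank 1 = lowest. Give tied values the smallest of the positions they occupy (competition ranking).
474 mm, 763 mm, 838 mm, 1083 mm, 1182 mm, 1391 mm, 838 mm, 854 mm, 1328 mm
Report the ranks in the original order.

1, 2, 3, 6, 7, 9, 3, 5, 8

Sorted (ascending): 474, 763, 838, 838, 854, 1083, 1182, 1328, 1391
The 2 values of 838 occupy positions 3–4 → each gets rank 3.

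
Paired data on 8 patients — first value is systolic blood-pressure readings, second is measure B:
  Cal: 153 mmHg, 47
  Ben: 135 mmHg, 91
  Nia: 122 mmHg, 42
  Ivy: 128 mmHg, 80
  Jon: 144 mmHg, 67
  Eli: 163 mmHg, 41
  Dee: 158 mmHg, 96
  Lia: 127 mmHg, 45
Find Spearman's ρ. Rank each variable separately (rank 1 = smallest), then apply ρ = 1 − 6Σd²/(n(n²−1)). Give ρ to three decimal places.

Ranks of variable 1: 6, 4, 1, 3, 5, 8, 7, 2
Ranks of variable 2: 4, 7, 2, 6, 5, 1, 8, 3
d = r₁ − r₂: 2, -3, -1, -3, 0, 7, -1, -1
d²: 4, 9, 1, 9, 0, 49, 1, 1; Σd² = 74
ρ = 1 − 6·74/(8·63) = 1 − 444/504 = 0.119

0.119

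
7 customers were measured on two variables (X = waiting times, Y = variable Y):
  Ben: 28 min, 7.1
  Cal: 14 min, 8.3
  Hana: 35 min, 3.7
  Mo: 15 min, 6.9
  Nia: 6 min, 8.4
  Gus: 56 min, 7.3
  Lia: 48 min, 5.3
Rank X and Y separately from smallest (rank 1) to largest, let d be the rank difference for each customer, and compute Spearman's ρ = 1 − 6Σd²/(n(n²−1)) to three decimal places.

-0.571

Ranks of variable 1: 4, 2, 5, 3, 1, 7, 6
Ranks of variable 2: 4, 6, 1, 3, 7, 5, 2
d = r₁ − r₂: 0, -4, 4, 0, -6, 2, 4
d²: 0, 16, 16, 0, 36, 4, 16; Σd² = 88
ρ = 1 − 6·88/(7·48) = 1 − 528/336 = -0.571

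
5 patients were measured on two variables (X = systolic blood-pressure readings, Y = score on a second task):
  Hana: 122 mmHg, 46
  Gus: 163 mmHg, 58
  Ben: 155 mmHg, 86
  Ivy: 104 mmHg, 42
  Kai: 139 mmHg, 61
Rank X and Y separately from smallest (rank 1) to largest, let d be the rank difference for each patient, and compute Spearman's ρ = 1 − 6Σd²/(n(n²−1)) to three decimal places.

0.700

Ranks of variable 1: 2, 5, 4, 1, 3
Ranks of variable 2: 2, 3, 5, 1, 4
d = r₁ − r₂: 0, 2, -1, 0, -1
d²: 0, 4, 1, 0, 1; Σd² = 6
ρ = 1 − 6·6/(5·24) = 1 − 36/120 = 0.700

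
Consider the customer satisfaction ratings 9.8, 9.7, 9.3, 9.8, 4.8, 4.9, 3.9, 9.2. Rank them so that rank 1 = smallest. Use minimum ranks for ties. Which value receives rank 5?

9.3

Sorted (ascending): 3.9, 4.8, 4.9, 9.2, 9.3, 9.7, 9.8, 9.8
The 2 values of 9.8 occupy positions 7–8 → each gets rank 7.
Rank 5 → value 9.3.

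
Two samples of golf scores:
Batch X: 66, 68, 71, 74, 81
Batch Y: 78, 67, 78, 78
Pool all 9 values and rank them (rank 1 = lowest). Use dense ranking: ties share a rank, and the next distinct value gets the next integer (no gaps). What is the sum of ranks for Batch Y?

Sorted (ascending): 66, 67, 68, 71, 74, 78, 78, 78, 81
The 3 values of 78 share dense rank 6.
Remaining distinct values take the next consecutive integers.
Batch Y values → pooled ranks: 78→6, 67→2, 78→6, 78→6
Rank sum = 6 + 2 + 6 + 6 = 20

20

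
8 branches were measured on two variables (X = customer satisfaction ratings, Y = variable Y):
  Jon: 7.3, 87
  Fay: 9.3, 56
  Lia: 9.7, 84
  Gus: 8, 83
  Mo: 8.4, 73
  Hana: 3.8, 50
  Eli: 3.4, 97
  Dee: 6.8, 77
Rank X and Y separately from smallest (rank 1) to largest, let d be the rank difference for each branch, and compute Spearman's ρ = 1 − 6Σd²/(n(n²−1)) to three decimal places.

-0.167

Ranks of variable 1: 4, 7, 8, 5, 6, 2, 1, 3
Ranks of variable 2: 7, 2, 6, 5, 3, 1, 8, 4
d = r₁ − r₂: -3, 5, 2, 0, 3, 1, -7, -1
d²: 9, 25, 4, 0, 9, 1, 49, 1; Σd² = 98
ρ = 1 − 6·98/(8·63) = 1 − 588/504 = -0.167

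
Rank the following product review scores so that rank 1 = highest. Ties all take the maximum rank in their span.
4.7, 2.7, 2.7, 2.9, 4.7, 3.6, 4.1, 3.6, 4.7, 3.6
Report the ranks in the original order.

Sorted (descending): 4.7, 4.7, 4.7, 4.1, 3.6, 3.6, 3.6, 2.9, 2.7, 2.7
The 3 values of 4.7 occupy positions 1–3 → each gets rank 3.
The 3 values of 3.6 occupy positions 5–7 → each gets rank 7.
The 2 values of 2.7 occupy positions 9–10 → each gets rank 10.

3, 10, 10, 8, 3, 7, 4, 7, 3, 7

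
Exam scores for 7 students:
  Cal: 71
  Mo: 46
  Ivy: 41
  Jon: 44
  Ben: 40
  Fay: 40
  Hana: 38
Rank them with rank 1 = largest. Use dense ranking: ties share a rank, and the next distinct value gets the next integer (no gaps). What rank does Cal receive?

1

Sorted (descending): 71, 46, 44, 41, 40, 40, 38
The 2 values of 40 share dense rank 5.
Remaining distinct values take the next consecutive integers.
Cal has value 71 → rank 1.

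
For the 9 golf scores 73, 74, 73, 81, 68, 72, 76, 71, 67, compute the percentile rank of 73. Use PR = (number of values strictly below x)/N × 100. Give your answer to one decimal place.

N = 9.
Strictly below 73: 4. Equal to 73: 2.
PR = 4/9 × 100 = 44.4

44.4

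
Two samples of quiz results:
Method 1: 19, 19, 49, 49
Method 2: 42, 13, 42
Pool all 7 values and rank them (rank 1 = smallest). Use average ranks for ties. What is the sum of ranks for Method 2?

10

Sorted (ascending): 13, 19, 19, 42, 42, 49, 49
The 2 values of 19 occupy positions 2–3 → average rank (2+3)/2 = 2.5.
The 2 values of 42 occupy positions 4–5 → average rank (4+5)/2 = 4.5.
The 2 values of 49 occupy positions 6–7 → average rank (6+7)/2 = 6.5.
Method 2 values → pooled ranks: 42→4.5, 13→1, 42→4.5
Rank sum = 4.5 + 1 + 4.5 = 10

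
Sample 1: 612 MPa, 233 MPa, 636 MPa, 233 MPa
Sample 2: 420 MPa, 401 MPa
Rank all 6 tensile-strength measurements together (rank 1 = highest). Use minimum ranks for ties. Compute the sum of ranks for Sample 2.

7

Sorted (descending): 636, 612, 420, 401, 233, 233
The 2 values of 233 occupy positions 5–6 → each gets rank 5.
Sample 2 values → pooled ranks: 420→3, 401→4
Rank sum = 3 + 4 = 7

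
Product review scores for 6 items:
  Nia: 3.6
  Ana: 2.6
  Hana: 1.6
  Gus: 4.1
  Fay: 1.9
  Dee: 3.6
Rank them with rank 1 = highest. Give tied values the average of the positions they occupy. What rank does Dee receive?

Sorted (descending): 4.1, 3.6, 3.6, 2.6, 1.9, 1.6
The 2 values of 3.6 occupy positions 2–3 → average rank (2+3)/2 = 2.5.
Dee has value 3.6 → rank 2.5.

2.5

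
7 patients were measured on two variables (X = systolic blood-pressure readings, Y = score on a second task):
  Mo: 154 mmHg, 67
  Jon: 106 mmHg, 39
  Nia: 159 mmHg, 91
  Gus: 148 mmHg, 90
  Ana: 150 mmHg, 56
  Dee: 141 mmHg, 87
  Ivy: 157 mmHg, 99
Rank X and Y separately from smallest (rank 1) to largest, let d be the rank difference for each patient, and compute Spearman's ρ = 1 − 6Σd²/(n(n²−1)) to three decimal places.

0.679

Ranks of variable 1: 5, 1, 7, 3, 4, 2, 6
Ranks of variable 2: 3, 1, 6, 5, 2, 4, 7
d = r₁ − r₂: 2, 0, 1, -2, 2, -2, -1
d²: 4, 0, 1, 4, 4, 4, 1; Σd² = 18
ρ = 1 − 6·18/(7·48) = 1 − 108/336 = 0.679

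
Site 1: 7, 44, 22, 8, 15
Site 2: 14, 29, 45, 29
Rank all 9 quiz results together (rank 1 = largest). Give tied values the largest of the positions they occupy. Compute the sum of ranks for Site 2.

16

Sorted (descending): 45, 44, 29, 29, 22, 15, 14, 8, 7
The 2 values of 29 occupy positions 3–4 → each gets rank 4.
Site 2 values → pooled ranks: 14→7, 29→4, 45→1, 29→4
Rank sum = 7 + 4 + 1 + 4 = 16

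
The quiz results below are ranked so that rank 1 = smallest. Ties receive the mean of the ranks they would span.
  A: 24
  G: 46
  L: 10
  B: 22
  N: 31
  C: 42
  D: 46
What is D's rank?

6.5

Sorted (ascending): 10, 22, 24, 31, 42, 46, 46
The 2 values of 46 occupy positions 6–7 → average rank (6+7)/2 = 6.5.
D has value 46 → rank 6.5.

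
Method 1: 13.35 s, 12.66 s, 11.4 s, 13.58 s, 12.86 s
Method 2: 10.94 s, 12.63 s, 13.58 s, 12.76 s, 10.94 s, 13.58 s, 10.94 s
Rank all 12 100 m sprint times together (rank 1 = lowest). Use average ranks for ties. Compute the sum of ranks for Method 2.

40

Sorted (ascending): 10.94, 10.94, 10.94, 11.4, 12.63, 12.66, 12.76, 12.86, 13.35, 13.58, 13.58, 13.58
The 3 values of 10.94 occupy positions 1–3 → average rank 2.
The 3 values of 13.58 occupy positions 10–12 → average rank 11.
Method 2 values → pooled ranks: 10.94→2, 12.63→5, 13.58→11, 12.76→7, 10.94→2, 13.58→11, 10.94→2
Rank sum = 2 + 5 + 11 + 7 + 2 + 11 + 2 = 40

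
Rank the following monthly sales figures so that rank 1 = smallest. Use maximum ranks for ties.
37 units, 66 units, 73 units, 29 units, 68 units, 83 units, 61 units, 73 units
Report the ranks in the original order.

2, 4, 7, 1, 5, 8, 3, 7

Sorted (ascending): 29, 37, 61, 66, 68, 73, 73, 83
The 2 values of 73 occupy positions 6–7 → each gets rank 7.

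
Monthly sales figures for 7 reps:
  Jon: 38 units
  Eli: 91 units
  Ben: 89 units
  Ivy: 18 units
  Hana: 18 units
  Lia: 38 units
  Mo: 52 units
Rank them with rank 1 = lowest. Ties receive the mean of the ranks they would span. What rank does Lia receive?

3.5

Sorted (ascending): 18, 18, 38, 38, 52, 89, 91
The 2 values of 18 occupy positions 1–2 → average rank (1+2)/2 = 1.5.
The 2 values of 38 occupy positions 3–4 → average rank (3+4)/2 = 3.5.
Lia has value 38 units → rank 3.5.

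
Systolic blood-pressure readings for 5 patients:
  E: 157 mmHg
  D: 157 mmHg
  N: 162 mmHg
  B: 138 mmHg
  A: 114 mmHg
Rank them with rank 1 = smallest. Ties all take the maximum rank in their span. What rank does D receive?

4

Sorted (ascending): 114, 138, 157, 157, 162
The 2 values of 157 occupy positions 3–4 → each gets rank 4.
D has value 157 mmHg → rank 4.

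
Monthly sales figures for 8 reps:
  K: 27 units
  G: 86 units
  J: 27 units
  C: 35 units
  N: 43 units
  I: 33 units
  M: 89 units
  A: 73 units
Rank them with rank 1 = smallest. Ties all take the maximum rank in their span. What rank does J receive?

2

Sorted (ascending): 27, 27, 33, 35, 43, 73, 86, 89
The 2 values of 27 occupy positions 1–2 → each gets rank 2.
J has value 27 units → rank 2.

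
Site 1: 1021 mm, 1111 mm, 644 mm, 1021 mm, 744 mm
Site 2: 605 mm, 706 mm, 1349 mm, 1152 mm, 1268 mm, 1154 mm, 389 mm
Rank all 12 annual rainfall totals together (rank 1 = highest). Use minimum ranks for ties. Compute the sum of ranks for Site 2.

42

Sorted (descending): 1349, 1268, 1154, 1152, 1111, 1021, 1021, 744, 706, 644, 605, 389
The 2 values of 1021 occupy positions 6–7 → each gets rank 6.
Site 2 values → pooled ranks: 605→11, 706→9, 1349→1, 1152→4, 1268→2, 1154→3, 389→12
Rank sum = 11 + 9 + 1 + 4 + 2 + 3 + 12 = 42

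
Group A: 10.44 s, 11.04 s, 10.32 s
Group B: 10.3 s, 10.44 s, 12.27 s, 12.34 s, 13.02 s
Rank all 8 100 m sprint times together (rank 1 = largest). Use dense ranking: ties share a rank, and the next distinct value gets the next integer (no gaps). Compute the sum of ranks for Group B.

Sorted (descending): 13.02, 12.34, 12.27, 11.04, 10.44, 10.44, 10.32, 10.3
The 2 values of 10.44 share dense rank 5.
Remaining distinct values take the next consecutive integers.
Group B values → pooled ranks: 10.3→7, 10.44→5, 12.27→3, 12.34→2, 13.02→1
Rank sum = 7 + 5 + 3 + 2 + 1 = 18

18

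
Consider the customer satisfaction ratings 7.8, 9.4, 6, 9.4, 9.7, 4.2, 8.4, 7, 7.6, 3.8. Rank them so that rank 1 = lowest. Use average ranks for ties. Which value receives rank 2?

4.2

Sorted (ascending): 3.8, 4.2, 6, 7, 7.6, 7.8, 8.4, 9.4, 9.4, 9.7
The 2 values of 9.4 occupy positions 8–9 → average rank (8+9)/2 = 8.5.
Rank 2 → value 4.2.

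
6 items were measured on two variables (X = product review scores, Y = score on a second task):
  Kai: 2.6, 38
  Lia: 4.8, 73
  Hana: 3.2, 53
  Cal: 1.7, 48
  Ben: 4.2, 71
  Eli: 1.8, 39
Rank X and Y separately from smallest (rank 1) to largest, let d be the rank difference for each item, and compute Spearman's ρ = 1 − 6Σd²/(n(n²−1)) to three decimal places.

Ranks of variable 1: 3, 6, 4, 1, 5, 2
Ranks of variable 2: 1, 6, 4, 3, 5, 2
d = r₁ − r₂: 2, 0, 0, -2, 0, 0
d²: 4, 0, 0, 4, 0, 0; Σd² = 8
ρ = 1 − 6·8/(6·35) = 1 − 48/210 = 0.771

0.771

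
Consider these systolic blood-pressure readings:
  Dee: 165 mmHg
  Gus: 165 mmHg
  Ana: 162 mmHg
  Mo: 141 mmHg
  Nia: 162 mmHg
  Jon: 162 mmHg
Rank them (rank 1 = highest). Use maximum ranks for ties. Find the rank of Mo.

6

Sorted (descending): 165, 165, 162, 162, 162, 141
The 2 values of 165 occupy positions 1–2 → each gets rank 2.
The 3 values of 162 occupy positions 3–5 → each gets rank 5.
Mo has value 141 mmHg → rank 6.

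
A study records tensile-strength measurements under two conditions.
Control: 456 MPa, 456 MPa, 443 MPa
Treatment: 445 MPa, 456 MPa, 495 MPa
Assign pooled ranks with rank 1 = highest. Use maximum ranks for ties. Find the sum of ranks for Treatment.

Sorted (descending): 495, 456, 456, 456, 445, 443
The 3 values of 456 occupy positions 2–4 → each gets rank 4.
Treatment values → pooled ranks: 445→5, 456→4, 495→1
Rank sum = 5 + 4 + 1 = 10

10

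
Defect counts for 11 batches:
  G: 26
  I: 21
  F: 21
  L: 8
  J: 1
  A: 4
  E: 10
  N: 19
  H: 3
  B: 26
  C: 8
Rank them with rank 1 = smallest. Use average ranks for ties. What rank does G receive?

Sorted (ascending): 1, 3, 4, 8, 8, 10, 19, 21, 21, 26, 26
The 2 values of 8 occupy positions 4–5 → average rank (4+5)/2 = 4.5.
The 2 values of 21 occupy positions 8–9 → average rank (8+9)/2 = 8.5.
The 2 values of 26 occupy positions 10–11 → average rank (10+11)/2 = 10.5.
G has value 26 → rank 10.5.

10.5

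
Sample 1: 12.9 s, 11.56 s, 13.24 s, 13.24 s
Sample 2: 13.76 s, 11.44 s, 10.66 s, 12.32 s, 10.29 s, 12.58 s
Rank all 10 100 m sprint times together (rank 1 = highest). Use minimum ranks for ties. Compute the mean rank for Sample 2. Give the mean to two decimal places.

Sorted (descending): 13.76, 13.24, 13.24, 12.9, 12.58, 12.32, 11.56, 11.44, 10.66, 10.29
The 2 values of 13.24 occupy positions 2–3 → each gets rank 2.
Sample 2 values → pooled ranks: 13.76→1, 11.44→8, 10.66→9, 12.32→6, 10.29→10, 12.58→5
Mean rank = (1 + 8 + 9 + 6 + 10 + 5) / 6 = 6.50

6.50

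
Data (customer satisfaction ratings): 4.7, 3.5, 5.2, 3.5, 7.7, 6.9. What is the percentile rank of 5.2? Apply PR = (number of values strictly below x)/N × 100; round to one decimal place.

50.0

N = 6.
Strictly below 5.2: 3. Equal to 5.2: 1.
PR = 3/6 × 100 = 50.0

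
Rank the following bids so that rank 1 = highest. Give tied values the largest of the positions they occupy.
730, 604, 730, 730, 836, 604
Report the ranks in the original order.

Sorted (descending): 836, 730, 730, 730, 604, 604
The 3 values of 730 occupy positions 2–4 → each gets rank 4.
The 2 values of 604 occupy positions 5–6 → each gets rank 6.

4, 6, 4, 4, 1, 6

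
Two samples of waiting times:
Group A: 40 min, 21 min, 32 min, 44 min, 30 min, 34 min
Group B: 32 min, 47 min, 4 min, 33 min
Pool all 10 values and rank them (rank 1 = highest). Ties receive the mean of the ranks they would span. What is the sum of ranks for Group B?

22.5

Sorted (descending): 47, 44, 40, 34, 33, 32, 32, 30, 21, 4
The 2 values of 32 occupy positions 6–7 → average rank (6+7)/2 = 6.5.
Group B values → pooled ranks: 32→6.5, 47→1, 4→10, 33→5
Rank sum = 6.5 + 1 + 10 + 5 = 22.5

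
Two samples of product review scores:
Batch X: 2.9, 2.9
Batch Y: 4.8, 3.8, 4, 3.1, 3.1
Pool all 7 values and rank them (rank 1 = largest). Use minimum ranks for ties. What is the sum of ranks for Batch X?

12

Sorted (descending): 4.8, 4, 3.8, 3.1, 3.1, 2.9, 2.9
The 2 values of 3.1 occupy positions 4–5 → each gets rank 4.
The 2 values of 2.9 occupy positions 6–7 → each gets rank 6.
Batch X values → pooled ranks: 2.9→6, 2.9→6
Rank sum = 6 + 6 = 12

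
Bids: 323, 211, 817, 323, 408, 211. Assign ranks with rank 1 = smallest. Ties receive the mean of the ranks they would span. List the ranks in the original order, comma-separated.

3.5, 1.5, 6, 3.5, 5, 1.5

Sorted (ascending): 211, 211, 323, 323, 408, 817
The 2 values of 211 occupy positions 1–2 → average rank (1+2)/2 = 1.5.
The 2 values of 323 occupy positions 3–4 → average rank (3+4)/2 = 3.5.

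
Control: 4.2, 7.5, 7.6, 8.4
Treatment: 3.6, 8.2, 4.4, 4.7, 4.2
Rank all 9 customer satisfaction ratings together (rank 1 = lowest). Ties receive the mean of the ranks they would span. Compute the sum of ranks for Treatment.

20.5

Sorted (ascending): 3.6, 4.2, 4.2, 4.4, 4.7, 7.5, 7.6, 8.2, 8.4
The 2 values of 4.2 occupy positions 2–3 → average rank (2+3)/2 = 2.5.
Treatment values → pooled ranks: 3.6→1, 8.2→8, 4.4→4, 4.7→5, 4.2→2.5
Rank sum = 1 + 8 + 4 + 5 + 2.5 = 20.5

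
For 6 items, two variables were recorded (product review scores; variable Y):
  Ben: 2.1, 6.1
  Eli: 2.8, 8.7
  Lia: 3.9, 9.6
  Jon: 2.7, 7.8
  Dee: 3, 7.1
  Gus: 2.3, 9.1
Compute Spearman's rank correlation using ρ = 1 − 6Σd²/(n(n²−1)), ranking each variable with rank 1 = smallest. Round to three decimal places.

Ranks of variable 1: 1, 4, 6, 3, 5, 2
Ranks of variable 2: 1, 4, 6, 3, 2, 5
d = r₁ − r₂: 0, 0, 0, 0, 3, -3
d²: 0, 0, 0, 0, 9, 9; Σd² = 18
ρ = 1 − 6·18/(6·35) = 1 − 108/210 = 0.486

0.486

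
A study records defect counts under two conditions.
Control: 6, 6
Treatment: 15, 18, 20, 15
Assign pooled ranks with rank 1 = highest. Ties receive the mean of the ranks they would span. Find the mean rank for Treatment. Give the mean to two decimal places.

2.50

Sorted (descending): 20, 18, 15, 15, 6, 6
The 2 values of 15 occupy positions 3–4 → average rank (3+4)/2 = 3.5.
The 2 values of 6 occupy positions 5–6 → average rank (5+6)/2 = 5.5.
Treatment values → pooled ranks: 15→3.5, 18→2, 20→1, 15→3.5
Mean rank = (3.5 + 2 + 1 + 3.5) / 4 = 2.50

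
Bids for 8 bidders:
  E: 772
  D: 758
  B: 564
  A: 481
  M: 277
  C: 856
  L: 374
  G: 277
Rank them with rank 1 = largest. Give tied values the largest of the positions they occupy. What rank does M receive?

Sorted (descending): 856, 772, 758, 564, 481, 374, 277, 277
The 2 values of 277 occupy positions 7–8 → each gets rank 8.
M has value 277 → rank 8.

8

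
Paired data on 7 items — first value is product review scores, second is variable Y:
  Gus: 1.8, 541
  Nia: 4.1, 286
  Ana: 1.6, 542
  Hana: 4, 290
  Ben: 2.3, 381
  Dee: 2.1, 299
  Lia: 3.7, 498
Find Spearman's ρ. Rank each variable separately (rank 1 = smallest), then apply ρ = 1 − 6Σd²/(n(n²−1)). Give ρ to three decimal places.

Ranks of variable 1: 2, 7, 1, 6, 4, 3, 5
Ranks of variable 2: 6, 1, 7, 2, 4, 3, 5
d = r₁ − r₂: -4, 6, -6, 4, 0, 0, 0
d²: 16, 36, 36, 16, 0, 0, 0; Σd² = 104
ρ = 1 − 6·104/(7·48) = 1 − 624/336 = -0.857

-0.857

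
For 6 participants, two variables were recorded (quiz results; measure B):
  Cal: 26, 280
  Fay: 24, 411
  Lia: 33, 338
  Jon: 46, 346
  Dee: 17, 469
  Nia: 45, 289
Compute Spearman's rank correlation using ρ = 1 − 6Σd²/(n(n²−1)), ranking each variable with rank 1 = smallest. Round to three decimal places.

Ranks of variable 1: 3, 2, 4, 6, 1, 5
Ranks of variable 2: 1, 5, 3, 4, 6, 2
d = r₁ − r₂: 2, -3, 1, 2, -5, 3
d²: 4, 9, 1, 4, 25, 9; Σd² = 52
ρ = 1 − 6·52/(6·35) = 1 − 312/210 = -0.486

-0.486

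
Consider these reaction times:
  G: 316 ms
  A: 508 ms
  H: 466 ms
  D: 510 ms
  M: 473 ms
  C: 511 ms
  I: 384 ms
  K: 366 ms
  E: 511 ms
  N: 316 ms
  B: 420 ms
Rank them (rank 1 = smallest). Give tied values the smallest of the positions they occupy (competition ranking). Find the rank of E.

Sorted (ascending): 316, 316, 366, 384, 420, 466, 473, 508, 510, 511, 511
The 2 values of 316 occupy positions 1–2 → each gets rank 1.
The 2 values of 511 occupy positions 10–11 → each gets rank 10.
E has value 511 ms → rank 10.

10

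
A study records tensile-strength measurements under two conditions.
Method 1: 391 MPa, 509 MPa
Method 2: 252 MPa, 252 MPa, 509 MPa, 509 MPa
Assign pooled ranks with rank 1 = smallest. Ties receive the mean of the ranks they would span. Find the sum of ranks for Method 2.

Sorted (ascending): 252, 252, 391, 509, 509, 509
The 2 values of 252 occupy positions 1–2 → average rank (1+2)/2 = 1.5.
The 3 values of 509 occupy positions 4–6 → average rank 5.
Method 2 values → pooled ranks: 252→1.5, 252→1.5, 509→5, 509→5
Rank sum = 1.5 + 1.5 + 5 + 5 = 13

13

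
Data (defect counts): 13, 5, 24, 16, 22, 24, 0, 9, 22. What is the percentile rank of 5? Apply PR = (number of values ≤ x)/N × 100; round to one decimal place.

N = 9.
Strictly below 5: 1. Equal to 5: 1.
PR = 2/9 × 100 = 22.2

22.2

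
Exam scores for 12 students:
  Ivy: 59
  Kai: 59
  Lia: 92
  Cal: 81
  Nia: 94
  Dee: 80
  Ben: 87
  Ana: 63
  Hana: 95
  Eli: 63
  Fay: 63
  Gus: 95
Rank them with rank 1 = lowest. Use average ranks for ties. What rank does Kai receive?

1.5

Sorted (ascending): 59, 59, 63, 63, 63, 80, 81, 87, 92, 94, 95, 95
The 2 values of 59 occupy positions 1–2 → average rank (1+2)/2 = 1.5.
The 3 values of 63 occupy positions 3–5 → average rank 4.
The 2 values of 95 occupy positions 11–12 → average rank (11+12)/2 = 11.5.
Kai has value 59 → rank 1.5.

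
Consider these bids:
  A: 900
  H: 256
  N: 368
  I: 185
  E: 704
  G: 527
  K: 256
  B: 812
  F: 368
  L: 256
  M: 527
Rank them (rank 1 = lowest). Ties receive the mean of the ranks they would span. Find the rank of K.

3

Sorted (ascending): 185, 256, 256, 256, 368, 368, 527, 527, 704, 812, 900
The 3 values of 256 occupy positions 2–4 → average rank 3.
The 2 values of 368 occupy positions 5–6 → average rank (5+6)/2 = 5.5.
The 2 values of 527 occupy positions 7–8 → average rank (7+8)/2 = 7.5.
K has value 256 → rank 3.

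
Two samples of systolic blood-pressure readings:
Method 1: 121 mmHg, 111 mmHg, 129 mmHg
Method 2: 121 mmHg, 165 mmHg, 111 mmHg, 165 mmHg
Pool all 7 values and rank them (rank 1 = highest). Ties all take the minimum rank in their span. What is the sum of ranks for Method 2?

12

Sorted (descending): 165, 165, 129, 121, 121, 111, 111
The 2 values of 165 occupy positions 1–2 → each gets rank 1.
The 2 values of 121 occupy positions 4–5 → each gets rank 4.
The 2 values of 111 occupy positions 6–7 → each gets rank 6.
Method 2 values → pooled ranks: 121→4, 165→1, 111→6, 165→1
Rank sum = 4 + 1 + 6 + 1 = 12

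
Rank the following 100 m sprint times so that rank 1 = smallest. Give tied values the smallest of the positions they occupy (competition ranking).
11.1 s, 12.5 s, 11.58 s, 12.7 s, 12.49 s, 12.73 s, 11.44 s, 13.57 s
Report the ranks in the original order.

1, 5, 3, 6, 4, 7, 2, 8

Sorted (ascending): 11.1, 11.44, 11.58, 12.49, 12.5, 12.7, 12.73, 13.57
No ties — each value takes its position as its rank.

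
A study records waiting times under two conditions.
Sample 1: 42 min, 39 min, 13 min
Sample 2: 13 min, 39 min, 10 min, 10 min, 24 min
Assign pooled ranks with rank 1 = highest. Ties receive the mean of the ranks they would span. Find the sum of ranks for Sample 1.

9

Sorted (descending): 42, 39, 39, 24, 13, 13, 10, 10
The 2 values of 39 occupy positions 2–3 → average rank (2+3)/2 = 2.5.
The 2 values of 13 occupy positions 5–6 → average rank (5+6)/2 = 5.5.
The 2 values of 10 occupy positions 7–8 → average rank (7+8)/2 = 7.5.
Sample 1 values → pooled ranks: 42→1, 39→2.5, 13→5.5
Rank sum = 1 + 2.5 + 5.5 = 9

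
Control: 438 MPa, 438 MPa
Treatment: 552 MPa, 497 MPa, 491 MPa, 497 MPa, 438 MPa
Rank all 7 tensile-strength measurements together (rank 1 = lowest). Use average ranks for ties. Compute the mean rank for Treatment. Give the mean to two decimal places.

Sorted (ascending): 438, 438, 438, 491, 497, 497, 552
The 3 values of 438 occupy positions 1–3 → average rank 2.
The 2 values of 497 occupy positions 5–6 → average rank (5+6)/2 = 5.5.
Treatment values → pooled ranks: 552→7, 497→5.5, 491→4, 497→5.5, 438→2
Mean rank = (7 + 5.5 + 4 + 5.5 + 2) / 5 = 4.80

4.80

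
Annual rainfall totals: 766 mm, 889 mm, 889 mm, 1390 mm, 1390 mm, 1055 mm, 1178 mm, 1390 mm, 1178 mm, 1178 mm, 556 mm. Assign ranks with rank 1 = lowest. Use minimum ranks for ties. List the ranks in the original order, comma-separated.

2, 3, 3, 9, 9, 5, 6, 9, 6, 6, 1

Sorted (ascending): 556, 766, 889, 889, 1055, 1178, 1178, 1178, 1390, 1390, 1390
The 2 values of 889 occupy positions 3–4 → each gets rank 3.
The 3 values of 1178 occupy positions 6–8 → each gets rank 6.
The 3 values of 1390 occupy positions 9–11 → each gets rank 9.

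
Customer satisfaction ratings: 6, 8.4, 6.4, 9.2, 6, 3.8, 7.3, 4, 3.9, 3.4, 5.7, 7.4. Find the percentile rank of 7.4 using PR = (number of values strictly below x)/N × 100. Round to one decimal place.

75.0

N = 12.
Strictly below 7.4: 9. Equal to 7.4: 1.
PR = 9/12 × 100 = 75.0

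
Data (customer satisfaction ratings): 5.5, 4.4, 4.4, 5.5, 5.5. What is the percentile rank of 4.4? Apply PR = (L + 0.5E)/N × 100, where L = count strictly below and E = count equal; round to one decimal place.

N = 5.
Strictly below 4.4: 0. Equal to 4.4: 2.
PR = (0 + 0.5·2)/5 × 100 = 20.0

20.0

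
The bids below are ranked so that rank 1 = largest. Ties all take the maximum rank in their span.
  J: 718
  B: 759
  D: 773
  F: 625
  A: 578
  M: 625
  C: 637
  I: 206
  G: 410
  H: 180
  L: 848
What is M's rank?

Sorted (descending): 848, 773, 759, 718, 637, 625, 625, 578, 410, 206, 180
The 2 values of 625 occupy positions 6–7 → each gets rank 7.
M has value 625 → rank 7.

7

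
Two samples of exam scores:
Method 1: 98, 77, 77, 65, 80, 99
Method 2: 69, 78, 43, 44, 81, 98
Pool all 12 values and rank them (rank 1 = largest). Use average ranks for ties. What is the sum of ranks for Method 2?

Sorted (descending): 99, 98, 98, 81, 80, 78, 77, 77, 69, 65, 44, 43
The 2 values of 98 occupy positions 2–3 → average rank (2+3)/2 = 2.5.
The 2 values of 77 occupy positions 7–8 → average rank (7+8)/2 = 7.5.
Method 2 values → pooled ranks: 69→9, 78→6, 43→12, 44→11, 81→4, 98→2.5
Rank sum = 9 + 6 + 12 + 11 + 4 + 2.5 = 44.5

44.5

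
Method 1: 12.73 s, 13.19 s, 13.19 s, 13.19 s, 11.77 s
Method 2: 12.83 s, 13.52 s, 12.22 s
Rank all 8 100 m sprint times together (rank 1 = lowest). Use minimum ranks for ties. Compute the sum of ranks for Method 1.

19

Sorted (ascending): 11.77, 12.22, 12.73, 12.83, 13.19, 13.19, 13.19, 13.52
The 3 values of 13.19 occupy positions 5–7 → each gets rank 5.
Method 1 values → pooled ranks: 12.73→3, 13.19→5, 13.19→5, 13.19→5, 11.77→1
Rank sum = 3 + 5 + 5 + 5 + 1 = 19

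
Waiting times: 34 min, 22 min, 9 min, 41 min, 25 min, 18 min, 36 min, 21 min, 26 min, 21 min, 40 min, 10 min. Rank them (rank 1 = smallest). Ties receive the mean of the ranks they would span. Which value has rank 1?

9

Sorted (ascending): 9, 10, 18, 21, 21, 22, 25, 26, 34, 36, 40, 41
The 2 values of 21 occupy positions 4–5 → average rank (4+5)/2 = 4.5.
Rank 1 → value 9.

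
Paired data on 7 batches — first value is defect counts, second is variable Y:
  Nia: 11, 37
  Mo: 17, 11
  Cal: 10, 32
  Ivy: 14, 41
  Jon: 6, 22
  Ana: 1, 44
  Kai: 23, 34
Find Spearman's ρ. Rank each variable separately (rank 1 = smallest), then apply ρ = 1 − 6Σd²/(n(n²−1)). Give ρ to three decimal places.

-0.286

Ranks of variable 1: 4, 6, 3, 5, 2, 1, 7
Ranks of variable 2: 5, 1, 3, 6, 2, 7, 4
d = r₁ − r₂: -1, 5, 0, -1, 0, -6, 3
d²: 1, 25, 0, 1, 0, 36, 9; Σd² = 72
ρ = 1 − 6·72/(7·48) = 1 − 432/336 = -0.286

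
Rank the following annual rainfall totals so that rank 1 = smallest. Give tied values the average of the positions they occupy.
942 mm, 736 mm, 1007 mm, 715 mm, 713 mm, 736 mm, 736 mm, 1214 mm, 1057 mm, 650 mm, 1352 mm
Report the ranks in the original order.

7, 5, 8, 3, 2, 5, 5, 10, 9, 1, 11

Sorted (ascending): 650, 713, 715, 736, 736, 736, 942, 1007, 1057, 1214, 1352
The 3 values of 736 occupy positions 4–6 → average rank 5.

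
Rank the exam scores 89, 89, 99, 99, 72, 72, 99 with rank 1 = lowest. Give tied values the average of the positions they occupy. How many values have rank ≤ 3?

2

Sorted (ascending): 72, 72, 89, 89, 99, 99, 99
The 2 values of 72 occupy positions 1–2 → average rank (1+2)/2 = 1.5.
The 2 values of 89 occupy positions 3–4 → average rank (3+4)/2 = 3.5.
The 3 values of 99 occupy positions 5–7 → average rank 6.
Ranks ≤ 3: {1.5, 1.5} → 2 values.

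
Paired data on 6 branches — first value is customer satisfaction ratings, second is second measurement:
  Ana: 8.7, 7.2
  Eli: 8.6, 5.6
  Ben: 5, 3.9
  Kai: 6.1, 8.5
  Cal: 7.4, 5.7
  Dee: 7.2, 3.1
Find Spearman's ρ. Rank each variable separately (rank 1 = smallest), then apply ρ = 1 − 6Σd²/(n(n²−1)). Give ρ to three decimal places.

Ranks of variable 1: 6, 5, 1, 2, 4, 3
Ranks of variable 2: 5, 3, 2, 6, 4, 1
d = r₁ − r₂: 1, 2, -1, -4, 0, 2
d²: 1, 4, 1, 16, 0, 4; Σd² = 26
ρ = 1 − 6·26/(6·35) = 1 − 156/210 = 0.257

0.257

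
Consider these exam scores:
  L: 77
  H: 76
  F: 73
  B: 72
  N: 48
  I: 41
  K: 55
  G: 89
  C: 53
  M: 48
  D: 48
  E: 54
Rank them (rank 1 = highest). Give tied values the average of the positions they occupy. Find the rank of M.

10

Sorted (descending): 89, 77, 76, 73, 72, 55, 54, 53, 48, 48, 48, 41
The 3 values of 48 occupy positions 9–11 → average rank 10.
M has value 48 → rank 10.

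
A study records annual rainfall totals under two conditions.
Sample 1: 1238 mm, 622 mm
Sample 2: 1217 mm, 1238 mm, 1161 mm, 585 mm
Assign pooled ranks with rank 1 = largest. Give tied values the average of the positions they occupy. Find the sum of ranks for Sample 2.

Sorted (descending): 1238, 1238, 1217, 1161, 622, 585
The 2 values of 1238 occupy positions 1–2 → average rank (1+2)/2 = 1.5.
Sample 2 values → pooled ranks: 1217→3, 1238→1.5, 1161→4, 585→6
Rank sum = 3 + 1.5 + 4 + 6 = 14.5

14.5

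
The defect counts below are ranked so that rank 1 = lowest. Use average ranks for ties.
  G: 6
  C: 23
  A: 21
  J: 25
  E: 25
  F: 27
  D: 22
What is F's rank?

Sorted (ascending): 6, 21, 22, 23, 25, 25, 27
The 2 values of 25 occupy positions 5–6 → average rank (5+6)/2 = 5.5.
F has value 27 → rank 7.

7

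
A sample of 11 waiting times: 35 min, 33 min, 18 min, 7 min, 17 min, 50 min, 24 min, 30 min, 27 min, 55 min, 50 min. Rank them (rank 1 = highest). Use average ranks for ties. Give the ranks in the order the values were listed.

Sorted (descending): 55, 50, 50, 35, 33, 30, 27, 24, 18, 17, 7
The 2 values of 50 occupy positions 2–3 → average rank (2+3)/2 = 2.5.

4, 5, 9, 11, 10, 2.5, 8, 6, 7, 1, 2.5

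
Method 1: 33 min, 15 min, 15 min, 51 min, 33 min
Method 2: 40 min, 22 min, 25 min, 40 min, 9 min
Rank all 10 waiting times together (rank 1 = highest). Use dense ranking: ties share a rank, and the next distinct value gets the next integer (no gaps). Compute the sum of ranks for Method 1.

19

Sorted (descending): 51, 40, 40, 33, 33, 25, 22, 15, 15, 9
The 2 values of 40 share dense rank 2.
The 2 values of 33 share dense rank 3.
The 2 values of 15 share dense rank 6.
Remaining distinct values take the next consecutive integers.
Method 1 values → pooled ranks: 33→3, 15→6, 15→6, 51→1, 33→3
Rank sum = 3 + 6 + 6 + 1 + 3 = 19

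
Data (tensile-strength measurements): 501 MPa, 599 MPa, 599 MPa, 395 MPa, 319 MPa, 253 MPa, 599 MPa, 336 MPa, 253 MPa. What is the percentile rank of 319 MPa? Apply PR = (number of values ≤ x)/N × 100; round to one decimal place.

N = 9.
Strictly below 319: 2. Equal to 319: 1.
PR = 3/9 × 100 = 33.3

33.3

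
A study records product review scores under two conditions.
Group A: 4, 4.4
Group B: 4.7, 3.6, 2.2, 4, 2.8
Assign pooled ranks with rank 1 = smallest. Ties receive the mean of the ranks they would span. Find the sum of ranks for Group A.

10.5

Sorted (ascending): 2.2, 2.8, 3.6, 4, 4, 4.4, 4.7
The 2 values of 4 occupy positions 4–5 → average rank (4+5)/2 = 4.5.
Group A values → pooled ranks: 4→4.5, 4.4→6
Rank sum = 4.5 + 6 = 10.5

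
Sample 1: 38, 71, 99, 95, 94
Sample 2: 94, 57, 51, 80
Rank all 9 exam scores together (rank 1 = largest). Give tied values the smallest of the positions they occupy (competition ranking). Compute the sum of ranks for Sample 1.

Sorted (descending): 99, 95, 94, 94, 80, 71, 57, 51, 38
The 2 values of 94 occupy positions 3–4 → each gets rank 3.
Sample 1 values → pooled ranks: 38→9, 71→6, 99→1, 95→2, 94→3
Rank sum = 9 + 6 + 1 + 2 + 3 = 21

21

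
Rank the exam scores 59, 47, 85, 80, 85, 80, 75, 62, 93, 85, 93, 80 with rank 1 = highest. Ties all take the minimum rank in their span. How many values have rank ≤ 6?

8

Sorted (descending): 93, 93, 85, 85, 85, 80, 80, 80, 75, 62, 59, 47
The 2 values of 93 occupy positions 1–2 → each gets rank 1.
The 3 values of 85 occupy positions 3–5 → each gets rank 3.
The 3 values of 80 occupy positions 6–8 → each gets rank 6.
Ranks ≤ 6: {1, 1, 3, 3, 3, 6, 6, 6} → 8 values.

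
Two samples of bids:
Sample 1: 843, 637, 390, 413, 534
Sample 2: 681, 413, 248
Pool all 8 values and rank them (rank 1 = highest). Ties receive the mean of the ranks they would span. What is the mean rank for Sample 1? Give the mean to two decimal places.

Sorted (descending): 843, 681, 637, 534, 413, 413, 390, 248
The 2 values of 413 occupy positions 5–6 → average rank (5+6)/2 = 5.5.
Sample 1 values → pooled ranks: 843→1, 637→3, 390→7, 413→5.5, 534→4
Mean rank = (1 + 3 + 7 + 5.5 + 4) / 5 = 4.10

4.10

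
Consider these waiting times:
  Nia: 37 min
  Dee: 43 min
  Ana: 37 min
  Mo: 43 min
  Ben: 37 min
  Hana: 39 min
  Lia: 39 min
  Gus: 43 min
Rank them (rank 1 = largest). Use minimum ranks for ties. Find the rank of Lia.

4

Sorted (descending): 43, 43, 43, 39, 39, 37, 37, 37
The 3 values of 43 occupy positions 1–3 → each gets rank 1.
The 2 values of 39 occupy positions 4–5 → each gets rank 4.
The 3 values of 37 occupy positions 6–8 → each gets rank 6.
Lia has value 39 min → rank 4.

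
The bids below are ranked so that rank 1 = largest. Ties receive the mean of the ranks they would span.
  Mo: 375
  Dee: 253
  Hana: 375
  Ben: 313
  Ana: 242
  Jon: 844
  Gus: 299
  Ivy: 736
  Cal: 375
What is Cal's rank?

4

Sorted (descending): 844, 736, 375, 375, 375, 313, 299, 253, 242
The 3 values of 375 occupy positions 3–5 → average rank 4.
Cal has value 375 → rank 4.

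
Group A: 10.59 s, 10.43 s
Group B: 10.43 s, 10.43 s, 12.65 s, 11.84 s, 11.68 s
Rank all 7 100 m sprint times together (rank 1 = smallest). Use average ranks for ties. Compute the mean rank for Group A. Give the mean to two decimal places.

Sorted (ascending): 10.43, 10.43, 10.43, 10.59, 11.68, 11.84, 12.65
The 3 values of 10.43 occupy positions 1–3 → average rank 2.
Group A values → pooled ranks: 10.59→4, 10.43→2
Mean rank = (4 + 2) / 2 = 3.00

3.00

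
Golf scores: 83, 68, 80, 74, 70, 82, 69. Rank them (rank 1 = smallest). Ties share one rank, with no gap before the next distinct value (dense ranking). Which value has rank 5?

Sorted (ascending): 68, 69, 70, 74, 80, 82, 83
No ties — each value takes its position as its rank.
Rank 5 → value 80.

80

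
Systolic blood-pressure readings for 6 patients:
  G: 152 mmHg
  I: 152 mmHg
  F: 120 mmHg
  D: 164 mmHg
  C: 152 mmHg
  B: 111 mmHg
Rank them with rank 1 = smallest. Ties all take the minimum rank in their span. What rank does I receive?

Sorted (ascending): 111, 120, 152, 152, 152, 164
The 3 values of 152 occupy positions 3–5 → each gets rank 3.
I has value 152 mmHg → rank 3.

3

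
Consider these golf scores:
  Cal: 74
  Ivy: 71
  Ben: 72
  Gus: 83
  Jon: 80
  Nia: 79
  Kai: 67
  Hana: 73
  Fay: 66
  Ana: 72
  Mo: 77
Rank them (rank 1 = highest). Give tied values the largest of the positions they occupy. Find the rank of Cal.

5

Sorted (descending): 83, 80, 79, 77, 74, 73, 72, 72, 71, 67, 66
The 2 values of 72 occupy positions 7–8 → each gets rank 8.
Cal has value 74 → rank 5.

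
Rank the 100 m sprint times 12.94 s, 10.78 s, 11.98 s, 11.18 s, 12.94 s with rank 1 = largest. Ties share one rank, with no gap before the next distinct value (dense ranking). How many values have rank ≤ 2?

Sorted (descending): 12.94, 12.94, 11.98, 11.18, 10.78
The 2 values of 12.94 share dense rank 1.
Remaining distinct values take the next consecutive integers.
Ranks ≤ 2: {1, 1, 2} → 3 values.

3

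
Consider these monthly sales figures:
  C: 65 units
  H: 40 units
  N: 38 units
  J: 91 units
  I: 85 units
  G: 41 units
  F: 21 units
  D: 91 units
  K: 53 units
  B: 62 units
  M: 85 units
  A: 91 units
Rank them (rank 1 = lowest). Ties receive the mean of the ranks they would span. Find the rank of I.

8.5

Sorted (ascending): 21, 38, 40, 41, 53, 62, 65, 85, 85, 91, 91, 91
The 2 values of 85 occupy positions 8–9 → average rank (8+9)/2 = 8.5.
The 3 values of 91 occupy positions 10–12 → average rank 11.
I has value 85 units → rank 8.5.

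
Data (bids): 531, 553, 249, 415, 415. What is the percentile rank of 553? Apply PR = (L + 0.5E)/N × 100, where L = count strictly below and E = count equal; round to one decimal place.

90.0

N = 5.
Strictly below 553: 4. Equal to 553: 1.
PR = (4 + 0.5·1)/5 × 100 = 90.0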